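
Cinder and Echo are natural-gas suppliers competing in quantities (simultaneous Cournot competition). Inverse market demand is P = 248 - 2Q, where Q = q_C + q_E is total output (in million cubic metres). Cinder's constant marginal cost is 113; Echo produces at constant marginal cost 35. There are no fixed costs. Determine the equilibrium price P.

132

Cinder's profit: π_C = (248 - 2Q)q_C - (113q_C). Setting ∂π_C/∂q_C = 0: 135 - 4q_C - 2(q_E) = 0.
Echo's first-order condition: 213 - 4q_E - 2(q_C) = 0.
Best responses: q_C = (135 - 2q_E)/4, q_E = (213 - 2q_C)/4.
Substituting one into the other gives q_C = 19/2 and q_E = 97/2.
Total output Q = 58, so price P = 248 - 2·58 = 132.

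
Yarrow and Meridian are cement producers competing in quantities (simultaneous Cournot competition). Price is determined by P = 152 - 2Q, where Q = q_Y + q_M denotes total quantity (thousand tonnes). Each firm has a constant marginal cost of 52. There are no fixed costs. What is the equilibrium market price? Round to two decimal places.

85.33

Each firm earns π_i = (152 - 2Q)q_i - 52q_i.
First-order condition (treating rivals' output as given): 100 - 4q_i - 2q_j = 0.
By symmetry each firm produces the same amount; substituting q_j = q_i yields q_i = 100/6 = 50/3.
Total output Q = 100/3, so price P = 152 - 2·(100/3) = 256/3.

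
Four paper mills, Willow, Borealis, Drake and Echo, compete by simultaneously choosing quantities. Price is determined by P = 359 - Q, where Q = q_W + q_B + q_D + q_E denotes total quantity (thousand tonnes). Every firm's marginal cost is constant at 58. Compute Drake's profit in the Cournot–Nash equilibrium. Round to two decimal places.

3624.04

Each firm earns π_i = (359 - Q)q_i - 58q_i.
First-order condition (treating rivals' output as given): 301 - 2q_i - Σ_{j≠i} q_j = 0.
By symmetry each firm produces the same amount; substituting Σ_{j≠i} q_j = 3q_i yields q_i = 301/5.
Price P = 359 - 1204/5 = 591/5.
Drake's profit: (591/5 - 58)·(301/5) = 3624.0400.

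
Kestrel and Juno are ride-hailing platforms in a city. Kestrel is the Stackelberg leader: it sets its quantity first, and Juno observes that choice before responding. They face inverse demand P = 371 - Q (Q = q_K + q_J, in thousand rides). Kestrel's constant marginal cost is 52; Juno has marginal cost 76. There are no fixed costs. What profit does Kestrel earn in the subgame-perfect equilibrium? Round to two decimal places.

The follower Juno best-responds to any q_K: π_J = (371 - Q)q_J - 76q_J.
Follower FOC: 295 - q_K - 2q_J = 0, so q_J(q_K) = (295 - q_K)/2.
Kestrel substitutes q_J(q_K) into its own profit: π_K = q_K(371 - q_K - (295 - q_K)/2) - 52q_K = (447/2 - (1/2)q_K)q_K - 52q_K.
Leader FOC: 343/2 - q_K = 0, so q_K = 343/2.
Then q_J = (295 - 343/2)/2 = 247/4.
Price P = 371 - 933/4 = 551/4.
Kestrel's profit: (551/4 - 52)·(343/2) = 14706.1250.

14706.13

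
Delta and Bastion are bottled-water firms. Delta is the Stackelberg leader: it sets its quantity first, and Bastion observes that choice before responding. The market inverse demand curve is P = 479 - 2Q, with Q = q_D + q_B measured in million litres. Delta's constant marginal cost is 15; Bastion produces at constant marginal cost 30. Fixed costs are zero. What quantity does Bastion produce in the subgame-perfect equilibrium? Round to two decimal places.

Solve by backward induction. Given q_D, the follower Bastion maximises π_B = (479 - 2q_D - 2q_B)q_B - 30q_B.
∂π_B/∂q_B = 449 - 2q_D - 4q_B = 0 gives the reaction function q_B = (449 - 2q_D)/4.
The leader anticipates this reaction. Substituting into P = 479 - 2Q gives P = 509/2 - q_D, so π_D = (509/2 - q_D)q_D - 15q_D.
Leader FOC: 479/2 - 2q_D = 0, so q_D = 479/4.
Then q_B = (449 - 2·(479/4))/4 = 419/8.

52.38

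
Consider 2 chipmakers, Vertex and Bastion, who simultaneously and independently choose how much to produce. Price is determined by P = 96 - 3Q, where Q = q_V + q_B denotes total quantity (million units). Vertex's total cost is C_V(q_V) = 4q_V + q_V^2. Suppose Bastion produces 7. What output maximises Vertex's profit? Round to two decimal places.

With the rival's output fixed at 7, Vertex's profit is π_V = (96 - 3·7 - 3q_V)q_V - (4q_V + q_V²) = (75 - 3q_V)q_V - (4q_V + q_V²).
∂π_V/∂q_V = 71 - 8q_V = 0, so q_V = 71/8.

8.88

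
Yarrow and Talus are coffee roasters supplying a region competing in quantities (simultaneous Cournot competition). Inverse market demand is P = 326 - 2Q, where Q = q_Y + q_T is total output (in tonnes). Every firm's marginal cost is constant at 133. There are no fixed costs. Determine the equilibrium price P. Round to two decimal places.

197.33

A representative firm's profit is π_i = q_i(326 - 2Q) - 133q_i.
First-order condition (treating rivals' output as given): 193 - 4q_i - 2q_j = 0.
By symmetry each firm produces the same amount; substituting q_j = q_i yields q_i = 193/6.
Total output Q = 193/3, so price P = 326 - 2·(193/3) = 592/3.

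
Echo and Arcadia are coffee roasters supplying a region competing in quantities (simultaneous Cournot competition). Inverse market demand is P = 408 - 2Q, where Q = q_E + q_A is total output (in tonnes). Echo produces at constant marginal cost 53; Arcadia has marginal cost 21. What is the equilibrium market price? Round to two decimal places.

160.67

Echo's profit: π_E = (408 - 2Q)q_E - (53q_E). Setting ∂π_E/∂q_E = 0: 355 - 4q_E - 2(q_A) = 0.
Arcadia's profit: π_A = (408 - 2Q)q_A - (21q_A). Setting ∂π_A/∂q_A = 0: 387 - 4q_A - 2(q_E) = 0.
Rearranging gives the reaction functions q_E = (355 - 2q_A)/4 and q_A = (387 - 2q_E)/4.
Solving the pair: q_E = 323/6, q_A = 419/6.
Total output Q = 371/3, so price P = 408 - 2·(371/3) = 482/3.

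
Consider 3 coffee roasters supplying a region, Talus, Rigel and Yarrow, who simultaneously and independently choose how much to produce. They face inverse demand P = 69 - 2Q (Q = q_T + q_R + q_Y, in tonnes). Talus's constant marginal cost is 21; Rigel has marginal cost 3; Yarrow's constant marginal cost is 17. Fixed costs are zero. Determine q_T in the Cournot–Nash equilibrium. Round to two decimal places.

3.25

Talus's profit: π_T = (69 - 2Q)q_T - (21q_T). Setting ∂π_T/∂q_T = 0: 48 - 4q_T - 2(q_R + q_Y) = 0.
Rigel's profit: π_R = (69 - 2Q)q_R - (3q_R). Setting ∂π_R/∂q_R = 0: 66 - 4q_R - 2(q_T + q_Y) = 0.
Yarrow's first-order condition: 52 - 4q_Y - 2(q_T + q_R) = 0.
Adding the 3 first-order conditions: 166 − 8Q = 0, so Q = 83/4.
Back-substituting: q_T = (48 − 83/2)/2 = 13/4, q_R = (66 − 83/2)/2 = 49/4, q_Y = (52 − 83/2)/2 = 21/4.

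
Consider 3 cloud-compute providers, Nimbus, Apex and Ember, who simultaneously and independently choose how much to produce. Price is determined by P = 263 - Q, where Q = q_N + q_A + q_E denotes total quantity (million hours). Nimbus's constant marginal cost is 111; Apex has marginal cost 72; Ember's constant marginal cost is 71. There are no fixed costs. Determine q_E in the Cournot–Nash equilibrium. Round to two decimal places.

Nimbus's profit: π_N = (263 - Q)q_N - (111q_N). Setting ∂π_N/∂q_N = 0: 152 - 2q_N - (q_A + q_E) = 0.
Apex's profit: π_A = (263 - Q)q_A - (72q_A). Setting ∂π_A/∂q_A = 0: 191 - 2q_A - (q_N + q_E) = 0.
Ember's first-order condition: 192 - 2q_E - (q_N + q_A) = 0.
Adding the 3 first-order conditions: 535 − 4Q = 0, so Q = 535/4.
Back-substituting: q_N = (152 − 535/4) = 73/4, q_A = (191 − 535/4) = 229/4, q_E = (192 − 535/4) = 233/4.

58.25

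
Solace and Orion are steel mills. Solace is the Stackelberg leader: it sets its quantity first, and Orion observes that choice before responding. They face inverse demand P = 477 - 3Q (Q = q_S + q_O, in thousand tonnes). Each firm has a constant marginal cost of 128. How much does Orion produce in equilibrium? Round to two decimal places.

29.08

Solve by backward induction. Given q_S, the follower Orion maximises π_O = (477 - 3q_S - 3q_O)q_O - 128q_O.
∂π_O/∂q_O = 349 - 3q_S - 6q_O = 0 gives the reaction function q_O = (349 - 3q_S)/6.
Solace substitutes q_O(q_S) into its own profit: π_S = q_S(477 - 3q_S - (349 - 3q_S)/2) - 128q_S = (605/2 - (3/2)q_S)q_S - 128q_S.
Maximising: ∂π_S/∂q_S = 349/2 - 3q_S = 0, giving q_S = 349/6.
Then q_O = (349 - 3·(349/6))/6 = 349/12.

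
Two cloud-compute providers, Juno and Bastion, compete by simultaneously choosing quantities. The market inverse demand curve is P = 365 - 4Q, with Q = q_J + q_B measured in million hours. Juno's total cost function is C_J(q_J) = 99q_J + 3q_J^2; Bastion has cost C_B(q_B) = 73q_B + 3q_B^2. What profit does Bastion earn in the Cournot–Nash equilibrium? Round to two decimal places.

Juno's profit: π_J = (365 - 4Q)q_J - (99q_J + 3q_J²). Setting ∂π_J/∂q_J = 0: 266 - 14q_J - 4(q_B) = 0.
Bastion's profit: π_B = (365 - 4Q)q_B - (73q_B + 3q_B²). Setting ∂π_B/∂q_B = 0: 292 - 14q_B - 4(q_J) = 0.
So q_J = (266 - 4q_B)/14 and q_B = (292 - 4q_J)/14.
Solving the pair: q_J = 71/5, q_B = 84/5.
Price P = 365 - 4·31 = 241.
Bastion's profit: 241·(84/5) - 73·(84/5) - 3(84/5)² = 1975.6800.

1975.68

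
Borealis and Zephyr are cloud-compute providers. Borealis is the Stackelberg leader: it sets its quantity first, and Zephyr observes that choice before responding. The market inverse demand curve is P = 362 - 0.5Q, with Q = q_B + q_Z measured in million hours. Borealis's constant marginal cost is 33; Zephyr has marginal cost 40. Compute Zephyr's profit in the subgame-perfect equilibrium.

11858

Solve by backward induction. Given q_B, the follower Zephyr maximises π_Z = (362 - (1/2)q_B - (1/2)q_Z)q_Z - 40q_Z.
Follower FOC: 322 - (1/2)q_B - q_Z = 0, so q_Z(q_B) = (322 - (1/2)q_B).
The leader anticipates this reaction. Substituting into P = 362 - 0.5Q gives P = 201 - (1/4)q_B, so π_B = (201 - (1/4)q_B)q_B - 33q_B.
The leader's first-order condition 168 - (1/2)q_B = 0 yields q_B = 336.
Then q_Z = (322 - (1/2)·336) = 154.
Price P = 362 - (1/2)·490 = 117.
Zephyr's profit: (117 - 40)·154 = 11858.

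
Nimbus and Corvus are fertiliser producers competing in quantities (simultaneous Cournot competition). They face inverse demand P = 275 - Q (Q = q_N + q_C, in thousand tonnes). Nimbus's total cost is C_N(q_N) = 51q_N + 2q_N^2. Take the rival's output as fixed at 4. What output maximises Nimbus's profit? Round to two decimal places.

With the rival's output fixed at 4, Nimbus's profit is π_N = (275 - 4 - q_N)q_N - (51q_N + 2q_N²) = (271 - q_N)q_N - (51q_N + 2q_N²).
∂π_N/∂q_N = 220 - 6q_N = 0, so q_N = 110/3.

36.67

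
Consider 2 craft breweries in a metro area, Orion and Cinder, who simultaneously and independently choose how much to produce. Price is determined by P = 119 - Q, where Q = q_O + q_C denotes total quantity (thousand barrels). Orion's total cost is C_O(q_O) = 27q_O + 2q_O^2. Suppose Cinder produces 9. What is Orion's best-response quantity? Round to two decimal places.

With the rival's output fixed at 9, Orion's profit is π_O = (119 - 9 - q_O)q_O - (27q_O + 2q_O²) = (110 - q_O)q_O - (27q_O + 2q_O²).
∂π_O/∂q_O = 83 - 6q_O = 0, so q_O = 83/6.

13.83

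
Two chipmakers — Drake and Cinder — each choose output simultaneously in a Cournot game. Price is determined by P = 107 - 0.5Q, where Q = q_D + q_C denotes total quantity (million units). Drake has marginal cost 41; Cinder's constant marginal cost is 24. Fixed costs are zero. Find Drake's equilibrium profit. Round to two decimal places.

Drake's profit: π_D = (107 - 0.5Q)q_D - (41q_D). Setting ∂π_D/∂q_D = 0: 66 - q_D - (1/2)(q_C) = 0.
Cinder's first-order condition: 83 - q_C - (1/2)(q_D) = 0.
So q_D = (66 - (1/2)q_C) and q_C = (83 - (1/2)q_D).
Solving the pair: q_D = 98/3, q_C = 200/3.
Price P = 107 - (1/2)·(298/3) = 172/3.
Drake's profit: (172/3 - 41)·(98/3) = 533.5556.

533.56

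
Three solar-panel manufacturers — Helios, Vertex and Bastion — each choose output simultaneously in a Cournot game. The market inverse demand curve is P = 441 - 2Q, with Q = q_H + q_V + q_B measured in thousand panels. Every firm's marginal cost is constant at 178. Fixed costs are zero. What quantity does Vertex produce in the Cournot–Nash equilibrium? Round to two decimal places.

A representative firm's profit is π_i = q_i(441 - 2Q) - 178q_i.
First-order condition (treating rivals' output as given): 263 - 4q_i - 2·Σ_{j≠i} q_j = 0.
With identical firms every q_j equals q_i, so Σ_{j≠i} q_j = 2q_i and 263 = 8q_i, giving q_i = 263/8.

32.88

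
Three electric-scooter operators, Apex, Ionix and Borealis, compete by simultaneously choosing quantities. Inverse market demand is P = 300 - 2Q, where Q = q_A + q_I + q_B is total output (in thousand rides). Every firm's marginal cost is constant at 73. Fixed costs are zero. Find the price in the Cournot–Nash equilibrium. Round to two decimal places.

129.75

Each firm earns π_i = (300 - 2Q)q_i - 73q_i.
First-order condition (treating rivals' output as given): 227 - 4q_i - 2·Σ_{j≠i} q_j = 0.
With identical firms every q_j equals q_i, so Σ_{j≠i} q_j = 2q_i and 227 = 8q_i, giving q_i = 227/8.
Total output Q = 681/8, so price P = 300 - 2·(681/8) = 519/4.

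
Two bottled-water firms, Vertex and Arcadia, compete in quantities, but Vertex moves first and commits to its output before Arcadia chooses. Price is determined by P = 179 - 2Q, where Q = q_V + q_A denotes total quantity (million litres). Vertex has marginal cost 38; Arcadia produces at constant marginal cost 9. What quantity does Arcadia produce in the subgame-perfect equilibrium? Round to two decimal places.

28.50

Solve by backward induction. Given q_V, the follower Arcadia maximises π_A = (179 - 2q_V - 2q_A)q_A - 9q_A.
Follower FOC: 170 - 2q_V - 4q_A = 0, so q_A(q_V) = (170 - 2q_V)/4.
Vertex substitutes q_A(q_V) into its own profit: π_V = q_V(179 - 2q_V - (170 - 2q_V)/2) - 38q_V = (94 - q_V)q_V - 38q_V.
Leader FOC: 56 - 2q_V = 0, so q_V = 28.
Then q_A = (170 - 2·28)/4 = 57/2.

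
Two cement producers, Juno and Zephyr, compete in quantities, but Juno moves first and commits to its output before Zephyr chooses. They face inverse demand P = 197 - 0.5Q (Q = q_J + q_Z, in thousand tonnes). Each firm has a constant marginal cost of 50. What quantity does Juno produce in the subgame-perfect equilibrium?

147

Solve by backward induction. Given q_J, the follower Zephyr maximises π_Z = (197 - (1/2)q_J - (1/2)q_Z)q_Z - 50q_Z.
∂π_Z/∂q_Z = 147 - (1/2)q_J - q_Z = 0 gives the reaction function q_Z = (147 - (1/2)q_J).
The leader anticipates this reaction. Substituting into P = 197 - 0.5Q gives P = 247/2 - (1/4)q_J, so π_J = (247/2 - (1/4)q_J)q_J - 50q_J.
Maximising: ∂π_J/∂q_J = 147/2 - (1/2)q_J = 0, giving q_J = 147.
Then q_Z = (147 - (1/2)·147) = 147/2.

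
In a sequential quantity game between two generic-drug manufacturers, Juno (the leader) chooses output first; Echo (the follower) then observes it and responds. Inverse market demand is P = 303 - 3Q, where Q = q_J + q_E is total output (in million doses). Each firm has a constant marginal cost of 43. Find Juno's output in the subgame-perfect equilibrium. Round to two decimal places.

43.33

The follower Echo best-responds to any q_J: π_E = (303 - 3Q)q_E - 43q_E.
∂π_E/∂q_E = 260 - 3q_J - 6q_E = 0 gives the reaction function q_E = (260 - 3q_J)/6.
Juno substitutes q_E(q_J) into its own profit: π_J = q_J(303 - 3q_J - (260 - 3q_J)/2) - 43q_J = (173 - (3/2)q_J)q_J - 43q_J.
Maximising: ∂π_J/∂q_J = 130 - 3q_J = 0, giving q_J = 130/3.
Then q_E = (260 - 3·(130/3))/6 = 65/3.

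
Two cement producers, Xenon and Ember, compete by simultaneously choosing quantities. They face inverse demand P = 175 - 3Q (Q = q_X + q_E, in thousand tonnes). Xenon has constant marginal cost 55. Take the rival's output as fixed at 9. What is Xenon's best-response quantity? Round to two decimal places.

15.50

With the rival's output fixed at 9, Xenon's profit is π_X = (175 - 3·9 - 3q_X)q_X - (55q_X) = (148 - 3q_X)q_X - (55q_X).
∂π_X/∂q_X = 93 - 6q_X = 0, so q_X = 31/2.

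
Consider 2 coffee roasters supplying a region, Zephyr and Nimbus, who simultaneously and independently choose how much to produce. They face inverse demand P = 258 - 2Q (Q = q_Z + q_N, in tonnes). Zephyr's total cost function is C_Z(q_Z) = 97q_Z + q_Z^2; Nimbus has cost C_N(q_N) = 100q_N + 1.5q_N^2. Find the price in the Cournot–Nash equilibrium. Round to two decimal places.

Zephyr's profit: π_Z = (258 - 2Q)q_Z - (97q_Z + q_Z²). Setting ∂π_Z/∂q_Z = 0: 161 - 6q_Z - 2(q_N) = 0.
Nimbus's profit: π_N = (258 - 2Q)q_N - (100q_N + (3/2)q_N²). Setting ∂π_N/∂q_N = 0: 158 - 7q_N - 2(q_Z) = 0.
Best responses: q_Z = (161 - 2q_N)/6, q_N = (158 - 2q_Z)/7.
Solving the pair: q_Z = 811/38, q_N = 313/19.
Total output Q = 1437/38, so price P = 258 - 2·(1437/38) = 182.3684.

182.37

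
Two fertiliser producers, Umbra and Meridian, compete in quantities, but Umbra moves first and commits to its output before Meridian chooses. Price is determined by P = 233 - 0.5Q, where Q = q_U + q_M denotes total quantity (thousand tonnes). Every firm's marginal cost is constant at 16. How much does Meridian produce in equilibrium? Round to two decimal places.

108.50

Solve by backward induction. Given q_U, the follower Meridian maximises π_M = (233 - (1/2)q_U - (1/2)q_M)q_M - 16q_M.
Follower FOC: 217 - (1/2)q_U - q_M = 0, so q_M(q_U) = (217 - (1/2)q_U).
The leader anticipates this reaction. Substituting into P = 233 - 0.5Q gives P = 249/2 - (1/4)q_U, so π_U = (249/2 - (1/4)q_U)q_U - 16q_U.
Leader FOC: 217/2 - (1/2)q_U = 0, so q_U = 217.
Then q_M = (217 - (1/2)·217) = 217/2.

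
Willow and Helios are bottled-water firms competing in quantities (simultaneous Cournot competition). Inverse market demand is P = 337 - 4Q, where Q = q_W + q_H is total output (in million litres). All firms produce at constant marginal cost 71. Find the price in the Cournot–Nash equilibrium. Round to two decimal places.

Each firm earns π_i = (337 - 4Q)q_i - 71q_i.
First-order condition (treating rivals' output as given): 266 - 8q_i - 4q_j = 0.
With identical firms every q_j equals q_i, so q_j = q_i and 266 = 12q_i, giving q_i = 133/6.
Total output Q = 133/3, so price P = 337 - 4·(133/3) = 479/3.

159.67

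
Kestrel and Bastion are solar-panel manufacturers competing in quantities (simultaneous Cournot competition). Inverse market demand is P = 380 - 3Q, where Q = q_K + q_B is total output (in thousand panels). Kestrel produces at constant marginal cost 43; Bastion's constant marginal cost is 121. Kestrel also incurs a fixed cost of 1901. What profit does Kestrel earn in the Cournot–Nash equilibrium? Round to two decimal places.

Kestrel's profit: π_K = (380 - 3Q)q_K - (43q_K). Setting ∂π_K/∂q_K = 0: 337 - 6q_K - 3(q_B) = 0.
Bastion's profit: π_B = (380 - 3Q)q_B - (121q_B). Setting ∂π_B/∂q_B = 0: 259 - 6q_B - 3(q_K) = 0.
Rearranging gives the reaction functions q_K = (337 - 3q_B)/6 and q_B = (259 - 3q_K)/6.
Substituting one into the other gives q_K = 415/9 and q_B = 181/9.
Price P = 380 - 3·(596/9) = 544/3.
Kestrel's profit: (544/3 - 43)·(415/9) - 1901 = 4477.7037.

4477.70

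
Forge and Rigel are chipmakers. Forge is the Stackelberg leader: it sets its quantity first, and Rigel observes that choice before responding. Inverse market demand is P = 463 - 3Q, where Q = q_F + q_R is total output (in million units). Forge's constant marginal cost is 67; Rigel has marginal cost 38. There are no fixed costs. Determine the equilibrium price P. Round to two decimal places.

158.75

Solve by backward induction. Given q_F, the follower Rigel maximises π_R = (463 - 3q_F - 3q_R)q_R - 38q_R.
Follower FOC: 425 - 3q_F - 6q_R = 0, so q_R(q_F) = (425 - 3q_F)/6.
The leader anticipates this reaction. Substituting into P = 463 - 3Q gives P = 501/2 - (3/2)q_F, so π_F = (501/2 - (3/2)q_F)q_F - 67q_F.
Leader FOC: 367/2 - 3q_F = 0, so q_F = 367/6.
Then q_R = (425 - 3·(367/6))/6 = 161/4.
Total output Q = 1217/12, so price P = 463 - 3·(1217/12) = 635/4.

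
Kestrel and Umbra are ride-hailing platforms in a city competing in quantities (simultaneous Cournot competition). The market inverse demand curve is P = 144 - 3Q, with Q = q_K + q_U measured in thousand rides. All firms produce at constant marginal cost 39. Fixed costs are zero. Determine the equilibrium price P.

74

A representative firm's profit is π_i = q_i(144 - 3Q) - 39q_i.
First-order condition (treating rivals' output as given): 105 - 6q_i - 3q_j = 0.
By symmetry each firm produces the same amount; substituting q_j = q_i yields q_i = 105/9 = 35/3.
Total output Q = 70/3, so price P = 144 - 3·(70/3) = 74.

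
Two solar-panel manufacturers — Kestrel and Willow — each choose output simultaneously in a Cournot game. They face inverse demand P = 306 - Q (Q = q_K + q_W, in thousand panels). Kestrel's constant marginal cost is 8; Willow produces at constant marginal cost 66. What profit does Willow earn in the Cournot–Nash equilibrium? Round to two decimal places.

Kestrel's profit: π_K = (306 - Q)q_K - (8q_K). Setting ∂π_K/∂q_K = 0: 298 - 2q_K - (q_W) = 0.
Willow's first-order condition: 240 - 2q_W - (q_K) = 0.
So q_K = (298 - q_W)/2 and q_W = (240 - q_K)/2.
Solving the pair: q_K = 356/3, q_W = 182/3.
Price P = 306 - 538/3 = 380/3.
Willow's profit: (380/3 - 66)·(182/3) = 3680.4444.

3680.44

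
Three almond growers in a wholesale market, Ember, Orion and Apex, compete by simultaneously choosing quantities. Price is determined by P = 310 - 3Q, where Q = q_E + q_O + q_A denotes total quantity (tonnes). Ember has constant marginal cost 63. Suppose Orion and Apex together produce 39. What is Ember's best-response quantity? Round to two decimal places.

With rivals' combined output fixed at 39, Ember's profit is π_E = (310 - 3·39 - 3q_E)q_E - (63q_E) = (193 - 3q_E)q_E - (63q_E).
∂π_E/∂q_E = 130 - 6q_E = 0, so q_E = 65/3.

21.67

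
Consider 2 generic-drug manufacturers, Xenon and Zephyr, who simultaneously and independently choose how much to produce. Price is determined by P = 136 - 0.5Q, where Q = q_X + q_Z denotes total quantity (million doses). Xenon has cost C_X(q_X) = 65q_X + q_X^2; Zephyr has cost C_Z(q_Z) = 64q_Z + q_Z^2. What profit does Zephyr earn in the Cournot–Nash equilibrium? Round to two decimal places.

638.31

Xenon's profit: π_X = (136 - 0.5Q)q_X - (65q_X + q_X²). Setting ∂π_X/∂q_X = 0: 71 - 3q_X - (1/2)(q_Z) = 0.
Zephyr's first-order condition: 72 - 3q_Z - (1/2)(q_X) = 0.
Best responses: q_X = (71 - (1/2)q_Z)/3, q_Z = (72 - (1/2)q_X)/3.
Substituting one into the other gives q_X = 708/35 and q_Z = 722/35.
Price P = 136 - (1/2)·(286/7) = 809/7.
Zephyr's profit: (809/7)·(722/35) - 64·(722/35) - (722/35)² = 638.3069.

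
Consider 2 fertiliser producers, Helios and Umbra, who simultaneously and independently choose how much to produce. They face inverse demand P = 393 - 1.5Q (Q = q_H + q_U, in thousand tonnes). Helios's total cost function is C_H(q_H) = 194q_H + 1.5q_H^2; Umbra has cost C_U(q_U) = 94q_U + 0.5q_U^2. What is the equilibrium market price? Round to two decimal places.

Helios's profit: π_H = (393 - 1.5Q)q_H - (194q_H + (3/2)q_H²). Setting ∂π_H/∂q_H = 0: 199 - 6q_H - (3/2)(q_U) = 0.
Umbra's profit: π_U = (393 - 1.5Q)q_U - (94q_U + (1/2)q_U²). Setting ∂π_U/∂q_U = 0: 299 - 4q_U - (3/2)(q_H) = 0.
Rearranging gives the reaction functions q_H = (199 - (3/2)q_U)/6 and q_U = (299 - (3/2)q_H)/4.
Substituting one into the other gives q_H = 1390/87 and q_U = 1994/29.
Total output Q = 84.7356, so price P = 393 - (3/2)·84.7356 = 265.8966.

265.90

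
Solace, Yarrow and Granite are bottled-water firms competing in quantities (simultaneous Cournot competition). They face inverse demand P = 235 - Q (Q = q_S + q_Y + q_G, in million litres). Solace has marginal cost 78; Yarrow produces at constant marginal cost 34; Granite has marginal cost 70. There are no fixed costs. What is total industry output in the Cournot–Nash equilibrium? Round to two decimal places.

Solace's profit: π_S = (235 - Q)q_S - (78q_S). Setting ∂π_S/∂q_S = 0: 157 - 2q_S - (q_Y + q_G) = 0.
Yarrow's first-order condition: 201 - 2q_Y - (q_S + q_G) = 0.
Granite's first-order condition: 165 - 2q_G - (q_S + q_Y) = 0.
Adding the 3 conditions: 523 − 2Q − 2Q = 0, i.e. Q = 523/4.
Back-substituting: q_S = (157 − 523/4) = 105/4, q_Y = (201 − 523/4) = 281/4, q_G = (165 − 523/4) = 137/4.
Total output Q = 105/4 + 281/4 + 137/4 = 523/4.

130.75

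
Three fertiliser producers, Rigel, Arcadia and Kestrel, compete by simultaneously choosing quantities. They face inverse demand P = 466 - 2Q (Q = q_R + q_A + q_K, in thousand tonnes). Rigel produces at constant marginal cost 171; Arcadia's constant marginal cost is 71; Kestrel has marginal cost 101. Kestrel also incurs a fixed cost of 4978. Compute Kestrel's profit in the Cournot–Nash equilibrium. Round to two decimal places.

Rigel's profit: π_R = (466 - 2Q)q_R - (171q_R). Setting ∂π_R/∂q_R = 0: 295 - 4q_R - 2(q_A + q_K) = 0.
Arcadia's profit: π_A = (466 - 2Q)q_A - (71q_A). Setting ∂π_A/∂q_A = 0: 395 - 4q_A - 2(q_R + q_K) = 0.
Kestrel's first-order condition: 365 - 4q_K - 2(q_R + q_A) = 0.
Adding the 3 conditions: 1055 − 4Q − 4Q = 0, i.e. Q = 1055/8.
Back-substituting: q_R = (295 − 1055/4)/2 = 125/8, q_A = (395 − 1055/4)/2 = 525/8, q_K = (365 − 1055/4)/2 = 405/8.
Price P = 466 - 2·(1055/8) = 809/4.
Kestrel's profit: (809/4 - 101)·(405/8) - 4978 = 147.7813.

147.78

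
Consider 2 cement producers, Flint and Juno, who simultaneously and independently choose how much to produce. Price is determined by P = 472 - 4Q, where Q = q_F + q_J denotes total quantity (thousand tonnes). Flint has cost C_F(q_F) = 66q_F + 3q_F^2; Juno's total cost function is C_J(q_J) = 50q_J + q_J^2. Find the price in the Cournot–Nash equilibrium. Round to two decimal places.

Flint's profit: π_F = (472 - 4Q)q_F - (66q_F + 3q_F²). Setting ∂π_F/∂q_F = 0: 406 - 14q_F - 4(q_J) = 0.
Juno's profit: π_J = (472 - 4Q)q_J - (50q_J + q_J²). Setting ∂π_J/∂q_J = 0: 422 - 10q_J - 4(q_F) = 0.
Rearranging gives the reaction functions q_F = (406 - 4q_J)/14 and q_J = (422 - 4q_F)/10.
Substituting one into the other gives q_F = 593/31 and q_J = 1071/31.
Total output Q = 1664/31, so price P = 472 - 4·(1664/31) = 257.2903.

257.29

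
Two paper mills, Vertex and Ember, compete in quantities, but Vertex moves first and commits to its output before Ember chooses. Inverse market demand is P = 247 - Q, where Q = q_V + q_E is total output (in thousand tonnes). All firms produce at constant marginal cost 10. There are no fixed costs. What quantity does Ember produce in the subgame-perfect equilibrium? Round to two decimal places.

The follower Ember best-responds to any q_V: π_E = (247 - Q)q_E - 10q_E.
Follower FOC: 237 - q_V - 2q_E = 0, so q_E(q_V) = (237 - q_V)/2.
Vertex substitutes q_E(q_V) into its own profit: π_V = q_V(247 - q_V - (237 - q_V)/2) - 10q_V = (257/2 - (1/2)q_V)q_V - 10q_V.
The leader's first-order condition 237/2 - q_V = 0 yields q_V = 237/2.
Then q_E = (237 - 237/2)/2 = 237/4.

59.25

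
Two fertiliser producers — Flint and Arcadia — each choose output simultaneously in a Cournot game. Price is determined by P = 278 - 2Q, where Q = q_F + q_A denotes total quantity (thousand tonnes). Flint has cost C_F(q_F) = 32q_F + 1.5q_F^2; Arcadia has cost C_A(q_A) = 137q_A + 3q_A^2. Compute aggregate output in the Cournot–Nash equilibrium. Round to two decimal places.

40.50

Flint's profit: π_F = (278 - 2Q)q_F - (32q_F + (3/2)q_F²). Setting ∂π_F/∂q_F = 0: 246 - 7q_F - 2(q_A) = 0.
Arcadia's first-order condition: 141 - 10q_A - 2(q_F) = 0.
So q_F = (246 - 2q_A)/7 and q_A = (141 - 2q_F)/10.
Solving the pair: q_F = 33, q_A = 15/2.
Total output Q = 33 + 15/2 = 81/2.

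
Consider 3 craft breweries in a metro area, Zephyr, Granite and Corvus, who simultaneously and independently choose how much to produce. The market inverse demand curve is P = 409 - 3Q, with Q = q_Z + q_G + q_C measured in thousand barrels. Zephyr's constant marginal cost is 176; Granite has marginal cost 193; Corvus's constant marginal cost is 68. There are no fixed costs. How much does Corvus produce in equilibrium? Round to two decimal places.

Zephyr's profit: π_Z = (409 - 3Q)q_Z - (176q_Z). Setting ∂π_Z/∂q_Z = 0: 233 - 6q_Z - 3(q_G + q_C) = 0.
Granite's first-order condition: 216 - 6q_G - 3(q_Z + q_C) = 0.
Corvus's profit: π_C = (409 - 3Q)q_C - (68q_C). Setting ∂π_C/∂q_C = 0: 341 - 6q_C - 3(q_Z + q_G) = 0.
Adding the 3 first-order conditions: 790 − 12Q = 0, so Q = 395/6.
Back-substituting: q_Z = (233 − 395/2)/3 = 71/6, q_G = (216 − 395/2)/3 = 37/6, q_C = (341 − 395/2)/3 = 287/6.

47.83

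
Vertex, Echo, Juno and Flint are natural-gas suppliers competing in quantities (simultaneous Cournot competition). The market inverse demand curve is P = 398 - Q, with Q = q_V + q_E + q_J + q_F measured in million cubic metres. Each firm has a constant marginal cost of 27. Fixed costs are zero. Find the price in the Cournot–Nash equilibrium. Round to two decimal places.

101.20

Each firm earns π_i = (398 - Q)q_i - 27q_i.
Setting ∂π_i/∂q_i = 0 with rivals' quantities fixed: 371 - 2q_i - Σ_{j≠i} q_j = 0.
By symmetry each firm produces the same amount; substituting Σ_{j≠i} q_j = 3q_i yields q_i = 371/5.
Total output Q = 1484/5, so price P = 398 - 1484/5 = 506/5.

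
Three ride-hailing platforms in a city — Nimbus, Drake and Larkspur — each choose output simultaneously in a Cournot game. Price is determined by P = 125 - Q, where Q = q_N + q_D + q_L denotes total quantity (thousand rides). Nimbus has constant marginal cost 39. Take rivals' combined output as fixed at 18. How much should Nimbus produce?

With rivals' combined output fixed at 18, Nimbus's profit is π_N = (125 - 18 - q_N)q_N - (39q_N) = (107 - q_N)q_N - (39q_N).
∂π_N/∂q_N = 68 - 2q_N = 0, so q_N = 34.

34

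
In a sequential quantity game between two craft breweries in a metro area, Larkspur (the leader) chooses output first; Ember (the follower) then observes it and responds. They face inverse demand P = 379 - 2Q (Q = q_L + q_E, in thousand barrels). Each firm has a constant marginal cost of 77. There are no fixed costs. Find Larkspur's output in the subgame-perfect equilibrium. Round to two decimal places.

75.50

The follower Ember best-responds to any q_L: π_E = (379 - 2Q)q_E - 77q_E.
∂π_E/∂q_E = 302 - 2q_L - 4q_E = 0 gives the reaction function q_E = (302 - 2q_L)/4.
Larkspur substitutes q_E(q_L) into its own profit: π_L = q_L(379 - 2q_L - (302 - 2q_L)/2) - 77q_L = (228 - q_L)q_L - 77q_L.
Leader FOC: 151 - 2q_L = 0, so q_L = 151/2.
Then q_E = (302 - 2·(151/2))/4 = 151/4.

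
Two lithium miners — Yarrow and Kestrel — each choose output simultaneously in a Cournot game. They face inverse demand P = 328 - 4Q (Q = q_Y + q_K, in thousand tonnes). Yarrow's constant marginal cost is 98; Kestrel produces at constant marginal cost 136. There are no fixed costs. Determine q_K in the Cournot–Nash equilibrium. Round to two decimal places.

Yarrow's profit: π_Y = (328 - 4Q)q_Y - (98q_Y). Setting ∂π_Y/∂q_Y = 0: 230 - 8q_Y - 4(q_K) = 0.
Kestrel's first-order condition: 192 - 8q_K - 4(q_Y) = 0.
Best responses: q_Y = (230 - 4q_K)/8, q_K = (192 - 4q_Y)/8.
Substituting one into the other gives q_Y = 67/3 and q_K = 77/6.

12.83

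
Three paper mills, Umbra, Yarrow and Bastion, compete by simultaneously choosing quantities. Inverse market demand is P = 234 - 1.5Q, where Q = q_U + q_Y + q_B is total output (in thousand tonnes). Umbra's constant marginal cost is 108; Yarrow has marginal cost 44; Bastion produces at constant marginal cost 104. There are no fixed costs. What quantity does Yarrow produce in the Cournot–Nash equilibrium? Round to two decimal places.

52.33

Umbra's profit: π_U = (234 - 1.5Q)q_U - (108q_U). Setting ∂π_U/∂q_U = 0: 126 - 3q_U - (3/2)(q_Y + q_B) = 0.
Yarrow's profit: π_Y = (234 - 1.5Q)q_Y - (44q_Y). Setting ∂π_Y/∂q_Y = 0: 190 - 3q_Y - (3/2)(q_U + q_B) = 0.
Bastion's profit: π_B = (234 - 1.5Q)q_B - (104q_B). Setting ∂π_B/∂q_B = 0: 130 - 3q_B - (3/2)(q_U + q_Y) = 0.
Adding the 3 conditions: 446 − 3Q − 3Q = 0, i.e. Q = 223/3.
Back-substituting: q_U = (126 − 223/2)/(3/2) = 29/3, q_Y = (190 − 223/2)/(3/2) = 157/3, q_B = (130 − 223/2)/(3/2) = 37/3.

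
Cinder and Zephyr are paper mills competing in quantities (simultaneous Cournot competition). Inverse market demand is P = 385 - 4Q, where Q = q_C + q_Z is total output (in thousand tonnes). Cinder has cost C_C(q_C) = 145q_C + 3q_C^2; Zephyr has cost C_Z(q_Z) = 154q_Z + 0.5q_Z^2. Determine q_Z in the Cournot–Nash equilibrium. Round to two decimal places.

Cinder's profit: π_C = (385 - 4Q)q_C - (145q_C + 3q_C²). Setting ∂π_C/∂q_C = 0: 240 - 14q_C - 4(q_Z) = 0.
Zephyr's profit: π_Z = (385 - 4Q)q_Z - (154q_Z + (1/2)q_Z²). Setting ∂π_Z/∂q_Z = 0: 231 - 9q_Z - 4(q_C) = 0.
Best responses: q_C = (240 - 4q_Z)/14, q_Z = (231 - 4q_C)/9.
Substituting one into the other gives q_C = 618/55 and q_Z = 1137/55.

20.67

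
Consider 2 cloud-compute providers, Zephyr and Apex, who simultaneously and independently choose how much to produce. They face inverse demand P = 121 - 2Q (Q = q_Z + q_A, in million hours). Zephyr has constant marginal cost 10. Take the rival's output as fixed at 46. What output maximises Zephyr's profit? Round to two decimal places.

With the rival's output fixed at 46, Zephyr's profit is π_Z = (121 - 2·46 - 2q_Z)q_Z - (10q_Z) = (29 - 2q_Z)q_Z - (10q_Z).
∂π_Z/∂q_Z = 19 - 4q_Z = 0, so q_Z = 19/4.

4.75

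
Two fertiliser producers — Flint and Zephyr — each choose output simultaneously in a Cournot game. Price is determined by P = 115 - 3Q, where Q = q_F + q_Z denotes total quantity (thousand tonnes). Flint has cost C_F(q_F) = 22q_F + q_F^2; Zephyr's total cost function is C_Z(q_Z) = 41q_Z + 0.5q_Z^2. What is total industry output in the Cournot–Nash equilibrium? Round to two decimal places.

Flint's profit: π_F = (115 - 3Q)q_F - (22q_F + q_F²). Setting ∂π_F/∂q_F = 0: 93 - 8q_F - 3(q_Z) = 0.
Zephyr's first-order condition: 74 - 7q_Z - 3(q_F) = 0.
So q_F = (93 - 3q_Z)/8 and q_Z = (74 - 3q_F)/7.
Substituting one into the other gives q_F = 429/47 and q_Z = 313/47.
Total output Q = 429/47 + 313/47 = 742/47.

15.79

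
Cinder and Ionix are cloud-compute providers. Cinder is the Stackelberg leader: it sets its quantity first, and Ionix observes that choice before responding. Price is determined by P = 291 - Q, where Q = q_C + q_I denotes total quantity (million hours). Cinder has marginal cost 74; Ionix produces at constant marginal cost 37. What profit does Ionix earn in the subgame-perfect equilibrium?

The follower Ionix best-responds to any q_C: π_I = (291 - Q)q_I - 37q_I.
Follower FOC: 254 - q_C - 2q_I = 0, so q_I(q_C) = (254 - q_C)/2.
Cinder substitutes q_I(q_C) into its own profit: π_C = q_C(291 - q_C - (254 - q_C)/2) - 74q_C = (164 - (1/2)q_C)q_C - 74q_C.
Leader FOC: 90 - q_C = 0, so q_C = 90.
Then q_I = (254 - 90)/2 = 82.
Price P = 291 - 172 = 119.
Ionix's profit: (119 - 37)·82 = 6724.

6724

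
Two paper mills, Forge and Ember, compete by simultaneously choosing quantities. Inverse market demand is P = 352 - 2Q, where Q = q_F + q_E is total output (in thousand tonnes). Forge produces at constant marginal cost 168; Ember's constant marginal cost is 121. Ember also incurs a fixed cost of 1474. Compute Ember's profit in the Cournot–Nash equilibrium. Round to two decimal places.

Forge's profit: π_F = (352 - 2Q)q_F - (168q_F). Setting ∂π_F/∂q_F = 0: 184 - 4q_F - 2(q_E) = 0.
Ember's profit: π_E = (352 - 2Q)q_E - (121q_E). Setting ∂π_E/∂q_E = 0: 231 - 4q_E - 2(q_F) = 0.
Rearranging gives the reaction functions q_F = (184 - 2q_E)/4 and q_E = (231 - 2q_F)/4.
Solving the pair: q_F = 137/6, q_E = 139/3.
Price P = 352 - 2·(415/6) = 641/3.
Ember's profit: (641/3 - 121)·(139/3) - 1474 = 2819.5556.

2819.56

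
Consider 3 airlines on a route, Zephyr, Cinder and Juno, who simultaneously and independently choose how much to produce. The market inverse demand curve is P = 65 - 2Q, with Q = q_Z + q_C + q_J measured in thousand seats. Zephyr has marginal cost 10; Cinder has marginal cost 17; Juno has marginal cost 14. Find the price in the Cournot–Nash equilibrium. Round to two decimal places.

Zephyr's profit: π_Z = (65 - 2Q)q_Z - (10q_Z). Setting ∂π_Z/∂q_Z = 0: 55 - 4q_Z - 2(q_C + q_J) = 0.
Cinder's first-order condition: 48 - 4q_C - 2(q_Z + q_J) = 0.
Juno's profit: π_J = (65 - 2Q)q_J - (14q_J). Setting ∂π_J/∂q_J = 0: 51 - 4q_J - 2(q_Z + q_C) = 0.
Adding the 3 conditions: 154 − 4Q − 4Q = 0, i.e. Q = 77/4.
Back-substituting: q_Z = (55 − 77/2)/2 = 33/4, q_C = (48 − 77/2)/2 = 19/4, q_J = (51 − 77/2)/2 = 25/4.
Total output Q = 77/4, so price P = 65 - 2·(77/4) = 53/2.

26.50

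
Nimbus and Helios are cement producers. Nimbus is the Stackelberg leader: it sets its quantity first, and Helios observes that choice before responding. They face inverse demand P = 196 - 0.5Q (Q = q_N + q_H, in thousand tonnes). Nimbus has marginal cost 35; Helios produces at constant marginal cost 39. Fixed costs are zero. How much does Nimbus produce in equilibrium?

165

Solve by backward induction. Given q_N, the follower Helios maximises π_H = (196 - (1/2)q_N - (1/2)q_H)q_H - 39q_H.
Setting the follower's marginal profit to zero, 157 - (1/2)q_N - q_H = 0, i.e. q_H = (157 - (1/2)q_N).
The leader anticipates this reaction. Substituting into P = 196 - 0.5Q gives P = 235/2 - (1/4)q_N, so π_N = (235/2 - (1/4)q_N)q_N - 35q_N.
The leader's first-order condition 165/2 - (1/2)q_N = 0 yields q_N = 165.
Then q_H = (157 - (1/2)·165) = 149/2.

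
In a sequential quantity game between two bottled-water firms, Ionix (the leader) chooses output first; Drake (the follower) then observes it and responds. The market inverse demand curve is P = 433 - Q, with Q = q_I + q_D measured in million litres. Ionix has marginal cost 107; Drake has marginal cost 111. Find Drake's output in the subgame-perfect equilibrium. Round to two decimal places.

The follower Drake best-responds to any q_I: π_D = (433 - Q)q_D - 111q_D.
∂π_D/∂q_D = 322 - q_I - 2q_D = 0 gives the reaction function q_D = (322 - q_I)/2.
The leader anticipates this reaction. Substituting into P = 433 - Q gives P = 272 - (1/2)q_I, so π_I = (272 - (1/2)q_I)q_I - 107q_I.
The leader's first-order condition 165 - q_I = 0 yields q_I = 165.
Then q_D = (322 - 165)/2 = 157/2.

78.50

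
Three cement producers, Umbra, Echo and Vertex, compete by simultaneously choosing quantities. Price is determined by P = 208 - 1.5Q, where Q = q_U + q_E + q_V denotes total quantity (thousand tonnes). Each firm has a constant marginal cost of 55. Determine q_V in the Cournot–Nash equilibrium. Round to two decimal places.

25.50

A representative firm's profit is π_i = q_i(208 - 1.5Q) - 55q_i.
First-order condition (treating rivals' output as given): 153 - 3q_i - (3/2)·Σ_{j≠i} q_j = 0.
By symmetry each firm produces the same amount; substituting Σ_{j≠i} q_j = 2q_i yields q_i = 153/6 = 51/2.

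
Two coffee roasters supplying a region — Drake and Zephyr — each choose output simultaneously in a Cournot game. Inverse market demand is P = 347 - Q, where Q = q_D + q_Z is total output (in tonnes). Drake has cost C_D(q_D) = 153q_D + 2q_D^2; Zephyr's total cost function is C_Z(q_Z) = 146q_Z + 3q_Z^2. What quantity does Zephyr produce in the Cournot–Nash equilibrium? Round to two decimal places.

21.53

Drake's profit: π_D = (347 - Q)q_D - (153q_D + 2q_D²). Setting ∂π_D/∂q_D = 0: 194 - 6q_D - (q_Z) = 0.
Zephyr's profit: π_Z = (347 - Q)q_Z - (146q_Z + 3q_Z²). Setting ∂π_Z/∂q_Z = 0: 201 - 8q_Z - (q_D) = 0.
So q_D = (194 - q_Z)/6 and q_Z = (201 - q_D)/8.
Substituting one into the other gives q_D = 1351/47 and q_Z = 1012/47.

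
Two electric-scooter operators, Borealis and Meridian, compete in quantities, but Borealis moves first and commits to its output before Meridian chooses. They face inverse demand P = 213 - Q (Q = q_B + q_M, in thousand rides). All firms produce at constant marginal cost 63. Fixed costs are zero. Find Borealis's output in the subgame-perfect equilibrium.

The follower Meridian best-responds to any q_B: π_M = (213 - Q)q_M - 63q_M.
Follower FOC: 150 - q_B - 2q_M = 0, so q_M(q_B) = (150 - q_B)/2.
Borealis substitutes q_M(q_B) into its own profit: π_B = q_B(213 - q_B - (150 - q_B)/2) - 63q_B = (138 - (1/2)q_B)q_B - 63q_B.
Leader FOC: 75 - q_B = 0, so q_B = 75.
Then q_M = (150 - 75)/2 = 75/2.

75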